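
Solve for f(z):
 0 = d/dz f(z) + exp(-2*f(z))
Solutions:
 f(z) = log(-sqrt(C1 - 2*z))
 f(z) = log(C1 - 2*z)/2


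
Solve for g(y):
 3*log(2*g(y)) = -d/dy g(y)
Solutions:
 Integral(1/(log(_y) + log(2)), (_y, g(y)))/3 = C1 - y


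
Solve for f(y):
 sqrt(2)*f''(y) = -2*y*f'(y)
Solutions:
 f(y) = C1 + C2*erf(2^(3/4)*y/2)


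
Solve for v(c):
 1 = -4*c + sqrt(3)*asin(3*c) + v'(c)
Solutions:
 v(c) = C1 + 2*c^2 + c - sqrt(3)*(c*asin(3*c) + sqrt(1 - 9*c^2)/3)


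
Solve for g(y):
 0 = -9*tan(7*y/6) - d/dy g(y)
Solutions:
 g(y) = C1 + 54*log(cos(7*y/6))/7


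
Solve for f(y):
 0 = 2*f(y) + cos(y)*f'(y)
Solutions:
 f(y) = C1*(sin(y) - 1)/(sin(y) + 1)


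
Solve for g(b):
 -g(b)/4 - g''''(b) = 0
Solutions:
 g(b) = (C1*sin(b/2) + C2*cos(b/2))*exp(-b/2) + (C3*sin(b/2) + C4*cos(b/2))*exp(b/2)


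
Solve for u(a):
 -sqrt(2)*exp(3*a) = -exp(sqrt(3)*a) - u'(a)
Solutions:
 u(a) = C1 + sqrt(2)*exp(3*a)/3 - sqrt(3)*exp(sqrt(3)*a)/3


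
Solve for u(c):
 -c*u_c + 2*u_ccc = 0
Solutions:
 u(c) = C1 + Integral(C2*airyai(2^(2/3)*c/2) + C3*airybi(2^(2/3)*c/2), c)


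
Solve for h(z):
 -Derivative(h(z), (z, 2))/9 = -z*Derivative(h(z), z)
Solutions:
 h(z) = C1 + C2*erfi(3*sqrt(2)*z/2)


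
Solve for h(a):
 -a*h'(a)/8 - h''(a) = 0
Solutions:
 h(a) = C1 + C2*erf(a/4)


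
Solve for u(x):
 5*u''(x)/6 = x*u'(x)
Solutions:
 u(x) = C1 + C2*erfi(sqrt(15)*x/5)


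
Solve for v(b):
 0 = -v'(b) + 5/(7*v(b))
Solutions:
 v(b) = -sqrt(C1 + 70*b)/7
 v(b) = sqrt(C1 + 70*b)/7


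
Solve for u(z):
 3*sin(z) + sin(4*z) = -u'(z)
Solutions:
 u(z) = C1 + 3*cos(z) + cos(4*z)/4


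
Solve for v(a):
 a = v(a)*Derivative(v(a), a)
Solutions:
 v(a) = -sqrt(C1 + a^2)
 v(a) = sqrt(C1 + a^2)


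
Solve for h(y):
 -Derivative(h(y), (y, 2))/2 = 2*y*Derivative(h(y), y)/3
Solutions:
 h(y) = C1 + C2*erf(sqrt(6)*y/3)


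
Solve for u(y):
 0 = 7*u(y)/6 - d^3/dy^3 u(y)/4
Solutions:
 u(y) = C3*exp(14^(1/3)*3^(2/3)*y/3) + (C1*sin(14^(1/3)*3^(1/6)*y/2) + C2*cos(14^(1/3)*3^(1/6)*y/2))*exp(-14^(1/3)*3^(2/3)*y/6)


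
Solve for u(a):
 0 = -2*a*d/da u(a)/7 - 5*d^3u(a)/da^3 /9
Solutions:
 u(a) = C1 + Integral(C2*airyai(-18^(1/3)*35^(2/3)*a/35) + C3*airybi(-18^(1/3)*35^(2/3)*a/35), a)


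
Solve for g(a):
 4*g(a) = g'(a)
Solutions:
 g(a) = C1*exp(4*a)


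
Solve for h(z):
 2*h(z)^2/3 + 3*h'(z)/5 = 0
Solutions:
 h(z) = 9/(C1 + 10*z)


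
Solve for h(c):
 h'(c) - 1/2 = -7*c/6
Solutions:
 h(c) = C1 - 7*c^2/12 + c/2


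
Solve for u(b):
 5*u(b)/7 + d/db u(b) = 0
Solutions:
 u(b) = C1*exp(-5*b/7)


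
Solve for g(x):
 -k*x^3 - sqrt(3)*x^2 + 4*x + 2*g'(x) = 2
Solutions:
 g(x) = C1 + k*x^4/8 + sqrt(3)*x^3/6 - x^2 + x


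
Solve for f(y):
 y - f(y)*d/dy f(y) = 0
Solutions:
 f(y) = -sqrt(C1 + y^2)
 f(y) = sqrt(C1 + y^2)


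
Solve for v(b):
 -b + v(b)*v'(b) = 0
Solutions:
 v(b) = -sqrt(C1 + b^2)
 v(b) = sqrt(C1 + b^2)


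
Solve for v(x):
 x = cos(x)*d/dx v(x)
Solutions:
 v(x) = C1 + Integral(x/cos(x), x)


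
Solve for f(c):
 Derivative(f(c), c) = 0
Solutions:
 f(c) = C1


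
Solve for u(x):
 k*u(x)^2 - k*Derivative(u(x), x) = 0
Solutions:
 u(x) = -1/(C1 + x)


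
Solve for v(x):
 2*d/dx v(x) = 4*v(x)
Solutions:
 v(x) = C1*exp(2*x)


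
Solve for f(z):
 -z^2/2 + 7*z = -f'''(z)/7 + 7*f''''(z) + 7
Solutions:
 f(z) = C1 + C2*z + C3*z^2 + C4*exp(z/49) + 7*z^5/120 + 49*z^4/4 + 14455*z^3/6


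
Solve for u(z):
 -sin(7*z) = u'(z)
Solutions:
 u(z) = C1 + cos(7*z)/7


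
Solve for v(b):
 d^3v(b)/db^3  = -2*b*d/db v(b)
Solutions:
 v(b) = C1 + Integral(C2*airyai(-2^(1/3)*b) + C3*airybi(-2^(1/3)*b), b)


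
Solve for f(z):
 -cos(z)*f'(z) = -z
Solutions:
 f(z) = C1 + Integral(z/cos(z), z)


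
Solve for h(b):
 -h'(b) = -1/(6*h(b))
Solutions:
 h(b) = -sqrt(C1 + 3*b)/3
 h(b) = sqrt(C1 + 3*b)/3


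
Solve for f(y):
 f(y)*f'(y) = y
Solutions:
 f(y) = -sqrt(C1 + y^2)
 f(y) = sqrt(C1 + y^2)


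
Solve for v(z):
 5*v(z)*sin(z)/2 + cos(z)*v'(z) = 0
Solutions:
 v(z) = C1*cos(z)^(5/2)


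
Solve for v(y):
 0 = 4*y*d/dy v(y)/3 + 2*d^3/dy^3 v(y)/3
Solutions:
 v(y) = C1 + Integral(C2*airyai(-2^(1/3)*y) + C3*airybi(-2^(1/3)*y), y)


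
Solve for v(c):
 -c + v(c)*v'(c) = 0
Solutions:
 v(c) = -sqrt(C1 + c^2)
 v(c) = sqrt(C1 + c^2)


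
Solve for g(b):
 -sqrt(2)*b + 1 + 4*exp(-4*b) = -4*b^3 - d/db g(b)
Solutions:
 g(b) = C1 - b^4 + sqrt(2)*b^2/2 - b + exp(-4*b)


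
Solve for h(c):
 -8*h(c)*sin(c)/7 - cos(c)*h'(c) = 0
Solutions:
 h(c) = C1*cos(c)^(8/7)


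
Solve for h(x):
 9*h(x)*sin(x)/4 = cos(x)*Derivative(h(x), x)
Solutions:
 h(x) = C1/cos(x)^(9/4)


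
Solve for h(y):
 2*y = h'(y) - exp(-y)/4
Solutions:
 h(y) = C1 + y^2 - exp(-y)/4


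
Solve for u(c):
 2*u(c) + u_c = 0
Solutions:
 u(c) = C1*exp(-2*c)


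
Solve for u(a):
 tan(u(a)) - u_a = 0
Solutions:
 u(a) = pi - asin(C1*exp(a))
 u(a) = asin(C1*exp(a))


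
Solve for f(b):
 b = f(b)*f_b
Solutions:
 f(b) = -sqrt(C1 + b^2)
 f(b) = sqrt(C1 + b^2)


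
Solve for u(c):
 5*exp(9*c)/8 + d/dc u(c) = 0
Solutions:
 u(c) = C1 - 5*exp(9*c)/72


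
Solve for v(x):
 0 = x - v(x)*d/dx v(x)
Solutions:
 v(x) = -sqrt(C1 + x^2)
 v(x) = sqrt(C1 + x^2)


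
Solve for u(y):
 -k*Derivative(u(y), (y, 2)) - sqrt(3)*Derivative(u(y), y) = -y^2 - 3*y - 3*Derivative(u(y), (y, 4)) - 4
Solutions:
 u(y) = C1 + C2*exp(2^(1/3)*y*(2*k/(sqrt(243 - 4*k^3) + 9*sqrt(3))^(1/3) + 2^(1/3)*(sqrt(243 - 4*k^3) + 9*sqrt(3))^(1/3))/6) + C3*exp(2^(1/3)*y*(8*k/((-1 + sqrt(3)*I)*(sqrt(243 - 4*k^3) + 9*sqrt(3))^(1/3)) - 2^(1/3)*(sqrt(243 - 4*k^3) + 9*sqrt(3))^(1/3) + 2^(1/3)*sqrt(3)*I*(sqrt(243 - 4*k^3) + 9*sqrt(3))^(1/3))/12) + C4*exp(-2^(1/3)*y*(8*k/((1 + sqrt(3)*I)*(sqrt(243 - 4*k^3) + 9*sqrt(3))^(1/3)) + 2^(1/3)*(sqrt(243 - 4*k^3) + 9*sqrt(3))^(1/3) + 2^(1/3)*sqrt(3)*I*(sqrt(243 - 4*k^3) + 9*sqrt(3))^(1/3))/12) + 2*sqrt(3)*k^2*y/9 - k*y^2/3 - k*y + sqrt(3)*y^3/9 + sqrt(3)*y^2/2 + 4*sqrt(3)*y/3


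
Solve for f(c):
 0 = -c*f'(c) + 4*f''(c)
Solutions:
 f(c) = C1 + C2*erfi(sqrt(2)*c/4)


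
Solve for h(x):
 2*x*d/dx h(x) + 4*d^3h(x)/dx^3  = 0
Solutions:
 h(x) = C1 + Integral(C2*airyai(-2^(2/3)*x/2) + C3*airybi(-2^(2/3)*x/2), x)


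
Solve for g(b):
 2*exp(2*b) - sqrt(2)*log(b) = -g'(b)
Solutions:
 g(b) = C1 + sqrt(2)*b*log(b) - sqrt(2)*b - exp(2*b)


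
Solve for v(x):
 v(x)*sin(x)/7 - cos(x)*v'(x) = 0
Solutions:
 v(x) = C1/cos(x)^(1/7)


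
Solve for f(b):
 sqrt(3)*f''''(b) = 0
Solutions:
 f(b) = C1 + C2*b + C3*b^2 + C4*b^3


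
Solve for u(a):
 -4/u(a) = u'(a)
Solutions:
 u(a) = -sqrt(C1 - 8*a)
 u(a) = sqrt(C1 - 8*a)


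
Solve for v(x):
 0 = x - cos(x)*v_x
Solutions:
 v(x) = C1 + Integral(x/cos(x), x)


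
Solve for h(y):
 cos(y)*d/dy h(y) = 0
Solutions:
 h(y) = C1


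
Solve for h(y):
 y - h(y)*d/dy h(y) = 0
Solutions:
 h(y) = -sqrt(C1 + y^2)
 h(y) = sqrt(C1 + y^2)


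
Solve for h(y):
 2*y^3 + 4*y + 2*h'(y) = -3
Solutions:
 h(y) = C1 - y^4/4 - y^2 - 3*y/2


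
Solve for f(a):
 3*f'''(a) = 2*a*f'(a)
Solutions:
 f(a) = C1 + Integral(C2*airyai(2^(1/3)*3^(2/3)*a/3) + C3*airybi(2^(1/3)*3^(2/3)*a/3), a)


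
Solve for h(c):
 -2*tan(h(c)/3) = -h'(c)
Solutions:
 h(c) = -3*asin(C1*exp(2*c/3)) + 3*pi
 h(c) = 3*asin(C1*exp(2*c/3))


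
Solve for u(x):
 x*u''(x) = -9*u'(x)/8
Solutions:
 u(x) = C1 + C2/x^(1/8)


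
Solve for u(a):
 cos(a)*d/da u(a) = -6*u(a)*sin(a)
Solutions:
 u(a) = C1*cos(a)^6


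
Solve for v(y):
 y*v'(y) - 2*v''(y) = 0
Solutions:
 v(y) = C1 + C2*erfi(y/2)


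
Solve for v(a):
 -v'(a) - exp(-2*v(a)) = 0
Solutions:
 v(a) = log(-sqrt(C1 - 2*a))
 v(a) = log(C1 - 2*a)/2


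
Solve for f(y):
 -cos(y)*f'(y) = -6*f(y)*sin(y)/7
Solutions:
 f(y) = C1/cos(y)^(6/7)


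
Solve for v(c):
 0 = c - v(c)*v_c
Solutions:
 v(c) = -sqrt(C1 + c^2)
 v(c) = sqrt(C1 + c^2)


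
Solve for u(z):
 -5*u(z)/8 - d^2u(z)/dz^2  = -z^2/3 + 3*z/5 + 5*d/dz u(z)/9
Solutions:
 u(z) = 8*z^2/15 - 1288*z/675 + (C1*sin(sqrt(710)*z/36) + C2*cos(sqrt(710)*z/36))*exp(-5*z/18) - 64/6075


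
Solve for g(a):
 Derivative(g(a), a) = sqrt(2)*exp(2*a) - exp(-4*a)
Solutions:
 g(a) = C1 + sqrt(2)*exp(2*a)/2 + exp(-4*a)/4


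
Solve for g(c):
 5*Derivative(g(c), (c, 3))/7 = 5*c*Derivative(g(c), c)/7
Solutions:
 g(c) = C1 + Integral(C2*airyai(c) + C3*airybi(c), c)


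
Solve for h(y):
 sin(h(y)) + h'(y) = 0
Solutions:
 h(y) = -acos((-C1 - exp(2*y))/(C1 - exp(2*y))) + 2*pi
 h(y) = acos((-C1 - exp(2*y))/(C1 - exp(2*y)))


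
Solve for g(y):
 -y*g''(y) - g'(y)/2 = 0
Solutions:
 g(y) = C1 + C2*sqrt(y)


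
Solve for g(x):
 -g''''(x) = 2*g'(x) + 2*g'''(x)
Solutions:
 g(x) = C1 + C2*exp(x*(-4 + 4/(3*sqrt(129) + 35)^(1/3) + (3*sqrt(129) + 35)^(1/3))/6)*sin(sqrt(3)*x*(-(3*sqrt(129) + 35)^(1/3) + 4/(3*sqrt(129) + 35)^(1/3))/6) + C3*exp(x*(-4 + 4/(3*sqrt(129) + 35)^(1/3) + (3*sqrt(129) + 35)^(1/3))/6)*cos(sqrt(3)*x*(-(3*sqrt(129) + 35)^(1/3) + 4/(3*sqrt(129) + 35)^(1/3))/6) + C4*exp(-x*(4/(3*sqrt(129) + 35)^(1/3) + 2 + (3*sqrt(129) + 35)^(1/3))/3)


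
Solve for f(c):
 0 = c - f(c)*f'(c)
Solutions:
 f(c) = -sqrt(C1 + c^2)
 f(c) = sqrt(C1 + c^2)


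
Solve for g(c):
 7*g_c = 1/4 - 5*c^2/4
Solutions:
 g(c) = C1 - 5*c^3/84 + c/28


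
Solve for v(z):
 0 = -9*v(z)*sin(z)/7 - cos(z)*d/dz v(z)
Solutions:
 v(z) = C1*cos(z)^(9/7)


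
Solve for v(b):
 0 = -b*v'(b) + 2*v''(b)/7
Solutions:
 v(b) = C1 + C2*erfi(sqrt(7)*b/2)


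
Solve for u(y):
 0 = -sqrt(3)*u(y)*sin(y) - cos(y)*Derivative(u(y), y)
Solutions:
 u(y) = C1*cos(y)^(sqrt(3))


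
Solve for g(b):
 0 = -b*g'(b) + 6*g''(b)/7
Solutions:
 g(b) = C1 + C2*erfi(sqrt(21)*b/6)


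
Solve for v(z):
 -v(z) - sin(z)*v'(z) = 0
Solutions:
 v(z) = C1*sqrt(cos(z) + 1)/sqrt(cos(z) - 1)


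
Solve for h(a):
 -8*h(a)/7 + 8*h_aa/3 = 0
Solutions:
 h(a) = C1*exp(-sqrt(21)*a/7) + C2*exp(sqrt(21)*a/7)


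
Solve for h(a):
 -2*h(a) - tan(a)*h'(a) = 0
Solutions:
 h(a) = C1/sin(a)^2


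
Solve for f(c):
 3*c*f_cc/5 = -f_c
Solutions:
 f(c) = C1 + C2/c^(2/3)


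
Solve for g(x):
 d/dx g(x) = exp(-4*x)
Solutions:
 g(x) = C1 - exp(-4*x)/4


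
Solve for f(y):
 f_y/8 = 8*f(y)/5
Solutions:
 f(y) = C1*exp(64*y/5)


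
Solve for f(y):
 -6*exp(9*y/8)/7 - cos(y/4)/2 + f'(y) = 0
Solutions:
 f(y) = C1 + 16*exp(9*y/8)/21 + 2*sin(y/4)


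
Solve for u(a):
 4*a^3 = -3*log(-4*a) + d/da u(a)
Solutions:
 u(a) = C1 + a^4 + 3*a*log(-a) + 3*a*(-1 + 2*log(2))


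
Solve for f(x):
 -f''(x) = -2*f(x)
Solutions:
 f(x) = C1*exp(-sqrt(2)*x) + C2*exp(sqrt(2)*x)


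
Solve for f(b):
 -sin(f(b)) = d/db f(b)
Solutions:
 f(b) = -acos((-C1 - exp(2*b))/(C1 - exp(2*b))) + 2*pi
 f(b) = acos((-C1 - exp(2*b))/(C1 - exp(2*b)))


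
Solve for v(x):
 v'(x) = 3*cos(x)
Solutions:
 v(x) = C1 + 3*sin(x)


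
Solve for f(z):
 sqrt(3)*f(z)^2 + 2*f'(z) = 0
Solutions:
 f(z) = 2/(C1 + sqrt(3)*z)


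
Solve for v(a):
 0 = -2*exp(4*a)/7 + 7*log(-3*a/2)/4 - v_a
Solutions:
 v(a) = C1 + 7*a*log(-a)/4 + 7*a*(-1 - log(2) + log(3))/4 - exp(4*a)/14


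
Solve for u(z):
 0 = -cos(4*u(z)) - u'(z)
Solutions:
 u(z) = -asin((C1 + exp(8*z))/(C1 - exp(8*z)))/4 + pi/4
 u(z) = asin((C1 + exp(8*z))/(C1 - exp(8*z)))/4


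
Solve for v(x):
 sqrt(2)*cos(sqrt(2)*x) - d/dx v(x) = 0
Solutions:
 v(x) = C1 + sin(sqrt(2)*x)


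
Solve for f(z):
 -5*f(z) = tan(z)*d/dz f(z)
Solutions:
 f(z) = C1/sin(z)^5


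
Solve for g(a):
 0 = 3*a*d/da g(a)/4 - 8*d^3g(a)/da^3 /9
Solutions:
 g(a) = C1 + Integral(C2*airyai(3*2^(1/3)*a/4) + C3*airybi(3*2^(1/3)*a/4), a)


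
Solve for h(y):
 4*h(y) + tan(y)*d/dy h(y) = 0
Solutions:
 h(y) = C1/sin(y)^4


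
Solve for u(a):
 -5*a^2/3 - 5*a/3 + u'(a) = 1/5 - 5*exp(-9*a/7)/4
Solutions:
 u(a) = C1 + 5*a^3/9 + 5*a^2/6 + a/5 + 35*exp(-9*a/7)/36


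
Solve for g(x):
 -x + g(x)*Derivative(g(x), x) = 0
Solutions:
 g(x) = -sqrt(C1 + x^2)
 g(x) = sqrt(C1 + x^2)


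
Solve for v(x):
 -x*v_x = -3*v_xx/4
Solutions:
 v(x) = C1 + C2*erfi(sqrt(6)*x/3)


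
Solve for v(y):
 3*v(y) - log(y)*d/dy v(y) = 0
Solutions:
 v(y) = C1*exp(3*li(y))


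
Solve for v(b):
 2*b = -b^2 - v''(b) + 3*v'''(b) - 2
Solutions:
 v(b) = C1 + C2*b + C3*exp(b/3) - b^4/12 - 4*b^3/3 - 13*b^2


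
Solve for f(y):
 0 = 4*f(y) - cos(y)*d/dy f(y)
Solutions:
 f(y) = C1*(sin(y)^2 + 2*sin(y) + 1)/(sin(y)^2 - 2*sin(y) + 1)


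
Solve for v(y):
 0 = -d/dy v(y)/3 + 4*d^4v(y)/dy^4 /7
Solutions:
 v(y) = C1 + C4*exp(126^(1/3)*y/6) + (C2*sin(14^(1/3)*3^(1/6)*y/4) + C3*cos(14^(1/3)*3^(1/6)*y/4))*exp(-126^(1/3)*y/12)


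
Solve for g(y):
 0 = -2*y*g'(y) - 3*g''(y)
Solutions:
 g(y) = C1 + C2*erf(sqrt(3)*y/3)


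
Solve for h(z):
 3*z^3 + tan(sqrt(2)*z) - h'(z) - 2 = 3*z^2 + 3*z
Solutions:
 h(z) = C1 + 3*z^4/4 - z^3 - 3*z^2/2 - 2*z - sqrt(2)*log(cos(sqrt(2)*z))/2


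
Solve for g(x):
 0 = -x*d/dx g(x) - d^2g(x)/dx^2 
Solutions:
 g(x) = C1 + C2*erf(sqrt(2)*x/2)


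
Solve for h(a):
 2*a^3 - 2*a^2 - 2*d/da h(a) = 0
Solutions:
 h(a) = C1 + a^4/4 - a^3/3


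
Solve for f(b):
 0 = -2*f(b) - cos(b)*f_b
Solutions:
 f(b) = C1*(sin(b) - 1)/(sin(b) + 1)


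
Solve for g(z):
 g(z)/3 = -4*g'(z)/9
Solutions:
 g(z) = C1*exp(-3*z/4)


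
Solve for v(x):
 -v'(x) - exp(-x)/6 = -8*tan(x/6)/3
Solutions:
 v(x) = C1 + 8*log(tan(x/6)^2 + 1) + exp(-x)/6


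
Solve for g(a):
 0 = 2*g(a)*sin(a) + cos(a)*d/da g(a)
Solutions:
 g(a) = C1*cos(a)^2


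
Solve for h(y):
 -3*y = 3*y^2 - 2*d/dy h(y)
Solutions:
 h(y) = C1 + y^3/2 + 3*y^2/4


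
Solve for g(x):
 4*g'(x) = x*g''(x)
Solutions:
 g(x) = C1 + C2*x^5


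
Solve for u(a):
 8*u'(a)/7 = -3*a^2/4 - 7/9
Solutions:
 u(a) = C1 - 7*a^3/32 - 49*a/72


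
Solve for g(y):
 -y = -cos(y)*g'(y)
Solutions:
 g(y) = C1 + Integral(y/cos(y), y)


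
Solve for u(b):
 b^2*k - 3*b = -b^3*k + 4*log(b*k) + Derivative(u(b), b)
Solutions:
 u(b) = C1 + b^4*k/4 + b^3*k/3 - 3*b^2/2 - 4*b*log(b*k) + 4*b


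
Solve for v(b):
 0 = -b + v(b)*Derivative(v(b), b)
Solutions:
 v(b) = -sqrt(C1 + b^2)
 v(b) = sqrt(C1 + b^2)


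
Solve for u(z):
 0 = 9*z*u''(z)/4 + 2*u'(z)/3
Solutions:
 u(z) = C1 + C2*z^(19/27)


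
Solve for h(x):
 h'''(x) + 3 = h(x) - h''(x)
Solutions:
 h(x) = C1*exp(-x*(2*2^(1/3)/(3*sqrt(69) + 25)^(1/3) + 4 + 2^(2/3)*(3*sqrt(69) + 25)^(1/3))/12)*sin(2^(1/3)*sqrt(3)*x*(-2^(1/3)*(3*sqrt(69) + 25)^(1/3) + 2/(3*sqrt(69) + 25)^(1/3))/12) + C2*exp(-x*(2*2^(1/3)/(3*sqrt(69) + 25)^(1/3) + 4 + 2^(2/3)*(3*sqrt(69) + 25)^(1/3))/12)*cos(2^(1/3)*sqrt(3)*x*(-2^(1/3)*(3*sqrt(69) + 25)^(1/3) + 2/(3*sqrt(69) + 25)^(1/3))/12) + C3*exp(x*(-2 + 2*2^(1/3)/(3*sqrt(69) + 25)^(1/3) + 2^(2/3)*(3*sqrt(69) + 25)^(1/3))/6) + 3


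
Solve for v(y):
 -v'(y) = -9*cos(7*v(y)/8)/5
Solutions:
 -9*y/5 - 4*log(sin(7*v(y)/8) - 1)/7 + 4*log(sin(7*v(y)/8) + 1)/7 = C1


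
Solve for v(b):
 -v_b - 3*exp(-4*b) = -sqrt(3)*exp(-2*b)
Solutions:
 v(b) = C1 - sqrt(3)*exp(-2*b)/2 + 3*exp(-4*b)/4


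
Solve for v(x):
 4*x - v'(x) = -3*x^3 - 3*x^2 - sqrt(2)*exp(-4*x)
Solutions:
 v(x) = C1 + 3*x^4/4 + x^3 + 2*x^2 - sqrt(2)*exp(-4*x)/4


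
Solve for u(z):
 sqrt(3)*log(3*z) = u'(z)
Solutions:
 u(z) = C1 + sqrt(3)*z*log(z) - sqrt(3)*z + sqrt(3)*z*log(3)


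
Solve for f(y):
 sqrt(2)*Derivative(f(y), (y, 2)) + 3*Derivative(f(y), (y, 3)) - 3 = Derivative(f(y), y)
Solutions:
 f(y) = C1 + C2*exp(y*(-sqrt(2) + sqrt(14))/6) + C3*exp(-y*(sqrt(2) + sqrt(14))/6) - 3*y


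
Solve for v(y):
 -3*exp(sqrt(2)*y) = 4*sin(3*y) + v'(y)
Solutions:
 v(y) = C1 - 3*sqrt(2)*exp(sqrt(2)*y)/2 + 4*cos(3*y)/3


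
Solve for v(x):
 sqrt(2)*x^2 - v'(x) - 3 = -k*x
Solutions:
 v(x) = C1 + k*x^2/2 + sqrt(2)*x^3/3 - 3*x


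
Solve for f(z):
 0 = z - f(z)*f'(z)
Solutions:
 f(z) = -sqrt(C1 + z^2)
 f(z) = sqrt(C1 + z^2)


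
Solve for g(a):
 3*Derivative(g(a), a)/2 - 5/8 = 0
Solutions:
 g(a) = C1 + 5*a/12


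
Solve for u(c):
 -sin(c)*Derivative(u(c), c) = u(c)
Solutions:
 u(c) = C1*sqrt(cos(c) + 1)/sqrt(cos(c) - 1)


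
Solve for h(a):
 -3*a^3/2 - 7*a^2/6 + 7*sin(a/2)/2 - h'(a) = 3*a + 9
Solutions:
 h(a) = C1 - 3*a^4/8 - 7*a^3/18 - 3*a^2/2 - 9*a - 7*cos(a/2)


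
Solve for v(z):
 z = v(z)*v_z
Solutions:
 v(z) = -sqrt(C1 + z^2)
 v(z) = sqrt(C1 + z^2)


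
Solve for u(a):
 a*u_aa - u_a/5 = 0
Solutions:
 u(a) = C1 + C2*a^(6/5)


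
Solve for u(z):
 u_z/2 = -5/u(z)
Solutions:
 u(z) = -sqrt(C1 - 20*z)
 u(z) = sqrt(C1 - 20*z)


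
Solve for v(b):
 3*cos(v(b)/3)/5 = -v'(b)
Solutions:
 3*b/5 - 3*log(sin(v(b)/3) - 1)/2 + 3*log(sin(v(b)/3) + 1)/2 = C1


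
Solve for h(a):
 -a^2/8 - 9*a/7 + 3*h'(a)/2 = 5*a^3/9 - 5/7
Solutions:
 h(a) = C1 + 5*a^4/54 + a^3/36 + 3*a^2/7 - 10*a/21


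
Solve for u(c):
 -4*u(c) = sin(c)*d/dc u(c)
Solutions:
 u(c) = C1*(cos(c)^2 + 2*cos(c) + 1)/(cos(c)^2 - 2*cos(c) + 1)


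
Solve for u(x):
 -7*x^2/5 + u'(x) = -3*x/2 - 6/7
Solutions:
 u(x) = C1 + 7*x^3/15 - 3*x^2/4 - 6*x/7


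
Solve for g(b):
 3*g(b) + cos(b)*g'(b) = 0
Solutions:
 g(b) = C1*(sin(b) - 1)^(3/2)/(sin(b) + 1)^(3/2)


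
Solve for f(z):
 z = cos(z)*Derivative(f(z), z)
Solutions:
 f(z) = C1 + Integral(z/cos(z), z)


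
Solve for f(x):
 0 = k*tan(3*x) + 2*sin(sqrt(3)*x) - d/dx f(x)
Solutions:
 f(x) = C1 - k*log(cos(3*x))/3 - 2*sqrt(3)*cos(sqrt(3)*x)/3


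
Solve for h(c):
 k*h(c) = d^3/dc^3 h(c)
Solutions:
 h(c) = C1*exp(c*k^(1/3)) + C2*exp(c*k^(1/3)*(-1 + sqrt(3)*I)/2) + C3*exp(-c*k^(1/3)*(1 + sqrt(3)*I)/2)


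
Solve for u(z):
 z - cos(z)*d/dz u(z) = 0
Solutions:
 u(z) = C1 + Integral(z/cos(z), z)


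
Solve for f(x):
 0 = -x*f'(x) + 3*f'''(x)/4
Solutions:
 f(x) = C1 + Integral(C2*airyai(6^(2/3)*x/3) + C3*airybi(6^(2/3)*x/3), x)


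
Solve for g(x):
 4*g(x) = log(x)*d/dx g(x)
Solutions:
 g(x) = C1*exp(4*li(x))


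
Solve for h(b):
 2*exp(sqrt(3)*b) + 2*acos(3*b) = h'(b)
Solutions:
 h(b) = C1 + 2*b*acos(3*b) - 2*sqrt(1 - 9*b^2)/3 + 2*sqrt(3)*exp(sqrt(3)*b)/3


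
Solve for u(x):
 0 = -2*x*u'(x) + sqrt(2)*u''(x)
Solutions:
 u(x) = C1 + C2*erfi(2^(3/4)*x/2)


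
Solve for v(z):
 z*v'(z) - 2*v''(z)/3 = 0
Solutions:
 v(z) = C1 + C2*erfi(sqrt(3)*z/2)


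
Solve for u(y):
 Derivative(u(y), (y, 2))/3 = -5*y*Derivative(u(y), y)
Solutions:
 u(y) = C1 + C2*erf(sqrt(30)*y/2)


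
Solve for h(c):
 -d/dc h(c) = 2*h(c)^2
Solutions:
 h(c) = 1/(C1 + 2*c)


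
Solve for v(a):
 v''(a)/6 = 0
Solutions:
 v(a) = C1 + C2*a


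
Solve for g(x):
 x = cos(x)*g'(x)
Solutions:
 g(x) = C1 + Integral(x/cos(x), x)


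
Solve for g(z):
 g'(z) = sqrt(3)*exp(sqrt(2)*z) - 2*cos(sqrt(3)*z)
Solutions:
 g(z) = C1 + sqrt(6)*exp(sqrt(2)*z)/2 - 2*sqrt(3)*sin(sqrt(3)*z)/3


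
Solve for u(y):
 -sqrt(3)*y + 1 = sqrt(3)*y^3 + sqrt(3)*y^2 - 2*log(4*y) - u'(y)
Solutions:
 u(y) = C1 + sqrt(3)*y^4/4 + sqrt(3)*y^3/3 + sqrt(3)*y^2/2 - 2*y*log(y) - y*log(16) + y


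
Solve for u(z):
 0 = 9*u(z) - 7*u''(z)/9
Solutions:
 u(z) = C1*exp(-9*sqrt(7)*z/7) + C2*exp(9*sqrt(7)*z/7)


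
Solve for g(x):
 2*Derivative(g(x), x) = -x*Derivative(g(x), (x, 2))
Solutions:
 g(x) = C1 + C2/x


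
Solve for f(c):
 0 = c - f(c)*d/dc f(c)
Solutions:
 f(c) = -sqrt(C1 + c^2)
 f(c) = sqrt(C1 + c^2)


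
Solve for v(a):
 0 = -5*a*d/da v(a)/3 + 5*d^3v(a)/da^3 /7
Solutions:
 v(a) = C1 + Integral(C2*airyai(3^(2/3)*7^(1/3)*a/3) + C3*airybi(3^(2/3)*7^(1/3)*a/3), a)


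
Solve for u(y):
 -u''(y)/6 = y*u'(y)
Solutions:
 u(y) = C1 + C2*erf(sqrt(3)*y)


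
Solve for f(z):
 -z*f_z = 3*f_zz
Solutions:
 f(z) = C1 + C2*erf(sqrt(6)*z/6)


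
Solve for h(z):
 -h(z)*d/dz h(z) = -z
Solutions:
 h(z) = -sqrt(C1 + z^2)
 h(z) = sqrt(C1 + z^2)


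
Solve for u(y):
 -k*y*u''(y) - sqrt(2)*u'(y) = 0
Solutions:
 u(y) = C1 + y^(((re(k) - sqrt(2))*re(k) + im(k)^2)/(re(k)^2 + im(k)^2))*(C2*sin(sqrt(2)*log(y)*Abs(im(k))/(re(k)^2 + im(k)^2)) + C3*cos(sqrt(2)*log(y)*im(k)/(re(k)^2 + im(k)^2)))


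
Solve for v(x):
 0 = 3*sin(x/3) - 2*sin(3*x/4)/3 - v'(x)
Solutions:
 v(x) = C1 - 9*cos(x/3) + 8*cos(3*x/4)/9


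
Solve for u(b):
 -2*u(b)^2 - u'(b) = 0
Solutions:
 u(b) = 1/(C1 + 2*b)


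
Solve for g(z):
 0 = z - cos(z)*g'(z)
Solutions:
 g(z) = C1 + Integral(z/cos(z), z)


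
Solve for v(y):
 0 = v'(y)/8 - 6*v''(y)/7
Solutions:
 v(y) = C1 + C2*exp(7*y/48)


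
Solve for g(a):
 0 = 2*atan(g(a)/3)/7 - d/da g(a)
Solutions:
 Integral(1/atan(_y/3), (_y, g(a))) = C1 + 2*a/7


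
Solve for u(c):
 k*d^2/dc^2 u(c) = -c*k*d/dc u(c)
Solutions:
 u(c) = C1 + C2*erf(sqrt(2)*c/2)


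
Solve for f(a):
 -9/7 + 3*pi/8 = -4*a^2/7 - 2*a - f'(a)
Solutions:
 f(a) = C1 - 4*a^3/21 - a^2 - 3*pi*a/8 + 9*a/7


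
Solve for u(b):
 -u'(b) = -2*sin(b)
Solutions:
 u(b) = C1 - 2*cos(b)


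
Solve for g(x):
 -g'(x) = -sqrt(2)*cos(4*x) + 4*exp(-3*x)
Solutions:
 g(x) = C1 + sqrt(2)*sin(4*x)/4 + 4*exp(-3*x)/3


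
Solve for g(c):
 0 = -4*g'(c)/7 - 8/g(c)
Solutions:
 g(c) = -sqrt(C1 - 28*c)
 g(c) = sqrt(C1 - 28*c)


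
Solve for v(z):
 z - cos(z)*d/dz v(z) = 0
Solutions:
 v(z) = C1 + Integral(z/cos(z), z)


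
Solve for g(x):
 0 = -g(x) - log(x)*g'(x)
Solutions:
 g(x) = C1*exp(-li(x))


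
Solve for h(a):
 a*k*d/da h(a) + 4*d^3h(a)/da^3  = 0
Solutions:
 h(a) = C1 + Integral(C2*airyai(2^(1/3)*a*(-k)^(1/3)/2) + C3*airybi(2^(1/3)*a*(-k)^(1/3)/2), a)


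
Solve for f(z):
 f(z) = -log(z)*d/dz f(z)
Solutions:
 f(z) = C1*exp(-li(z))


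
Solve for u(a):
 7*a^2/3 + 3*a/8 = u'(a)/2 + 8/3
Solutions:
 u(a) = C1 + 14*a^3/9 + 3*a^2/8 - 16*a/3


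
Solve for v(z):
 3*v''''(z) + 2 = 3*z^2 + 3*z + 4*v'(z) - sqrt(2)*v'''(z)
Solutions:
 v(z) = C1 + C2*exp(-z*(2^(2/3)/(-sqrt(2) + sqrt(-2 + (243 - sqrt(2))^2) + 243)^(1/3) + 2*sqrt(2) + 2^(1/3)*(-sqrt(2) + sqrt(-2 + (243 - sqrt(2))^2) + 243)^(1/3))/18)*sin(2^(1/3)*sqrt(3)*z*(-(-sqrt(2) + sqrt(-2 + (243 - sqrt(2))^2) + 243)^(1/3) + 2^(1/3)/(-sqrt(2) + sqrt(-2 + (243 - sqrt(2))^2) + 243)^(1/3))/18) + C3*exp(-z*(2^(2/3)/(-sqrt(2) + sqrt(-2 + (243 - sqrt(2))^2) + 243)^(1/3) + 2*sqrt(2) + 2^(1/3)*(-sqrt(2) + sqrt(-2 + (243 - sqrt(2))^2) + 243)^(1/3))/18)*cos(2^(1/3)*sqrt(3)*z*(-(-sqrt(2) + sqrt(-2 + (243 - sqrt(2))^2) + 243)^(1/3) + 2^(1/3)/(-sqrt(2) + sqrt(-2 + (243 - sqrt(2))^2) + 243)^(1/3))/18) + C4*exp(z*(-sqrt(2) + 2^(2/3)/(-sqrt(2) + sqrt(-2 + (243 - sqrt(2))^2) + 243)^(1/3) + 2^(1/3)*(-sqrt(2) + sqrt(-2 + (243 - sqrt(2))^2) + 243)^(1/3))/9) - z^3/4 - 3*z^2/8 - 3*sqrt(2)*z/8 + z/2


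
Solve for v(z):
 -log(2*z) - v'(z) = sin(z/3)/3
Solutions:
 v(z) = C1 - z*log(z) - z*log(2) + z + cos(z/3)


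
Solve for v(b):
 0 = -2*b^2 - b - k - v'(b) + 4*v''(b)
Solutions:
 v(b) = C1 + C2*exp(b/4) - 2*b^3/3 - 17*b^2/2 - b*k - 68*b


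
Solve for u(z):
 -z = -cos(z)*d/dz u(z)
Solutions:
 u(z) = C1 + Integral(z/cos(z), z)


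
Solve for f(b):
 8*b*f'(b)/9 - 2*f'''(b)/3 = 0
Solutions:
 f(b) = C1 + Integral(C2*airyai(6^(2/3)*b/3) + C3*airybi(6^(2/3)*b/3), b)


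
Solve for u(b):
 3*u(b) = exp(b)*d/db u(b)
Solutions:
 u(b) = C1*exp(-3*exp(-b))


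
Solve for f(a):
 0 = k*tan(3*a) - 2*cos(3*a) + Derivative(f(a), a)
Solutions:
 f(a) = C1 + k*log(cos(3*a))/3 + 2*sin(3*a)/3


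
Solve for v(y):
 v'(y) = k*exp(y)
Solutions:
 v(y) = C1 + k*exp(y)


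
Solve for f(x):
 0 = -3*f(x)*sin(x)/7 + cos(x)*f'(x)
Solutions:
 f(x) = C1/cos(x)^(3/7)


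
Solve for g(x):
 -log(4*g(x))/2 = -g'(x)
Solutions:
 -2*Integral(1/(log(_y) + 2*log(2)), (_y, g(x))) = C1 - x


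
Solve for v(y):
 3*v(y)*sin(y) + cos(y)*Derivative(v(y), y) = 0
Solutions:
 v(y) = C1*cos(y)^3


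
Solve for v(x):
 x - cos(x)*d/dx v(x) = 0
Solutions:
 v(x) = C1 + Integral(x/cos(x), x)


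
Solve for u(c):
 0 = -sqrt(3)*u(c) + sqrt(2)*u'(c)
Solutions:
 u(c) = C1*exp(sqrt(6)*c/2)


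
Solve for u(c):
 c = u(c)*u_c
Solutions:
 u(c) = -sqrt(C1 + c^2)
 u(c) = sqrt(C1 + c^2)


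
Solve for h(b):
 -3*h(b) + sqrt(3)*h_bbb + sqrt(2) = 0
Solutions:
 h(b) = C3*exp(3^(1/6)*b) + (C1*sin(3^(2/3)*b/2) + C2*cos(3^(2/3)*b/2))*exp(-3^(1/6)*b/2) + sqrt(2)/3


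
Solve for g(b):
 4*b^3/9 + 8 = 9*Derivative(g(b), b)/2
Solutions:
 g(b) = C1 + 2*b^4/81 + 16*b/9


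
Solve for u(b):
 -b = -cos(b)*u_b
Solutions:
 u(b) = C1 + Integral(b/cos(b), b)


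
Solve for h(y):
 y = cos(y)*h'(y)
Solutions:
 h(y) = C1 + Integral(y/cos(y), y)


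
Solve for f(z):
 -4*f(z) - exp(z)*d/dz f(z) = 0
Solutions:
 f(z) = C1*exp(4*exp(-z))


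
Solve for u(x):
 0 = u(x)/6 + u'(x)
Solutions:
 u(x) = C1*exp(-x/6)


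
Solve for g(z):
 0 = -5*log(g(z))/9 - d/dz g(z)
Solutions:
 li(g(z)) = C1 - 5*z/9


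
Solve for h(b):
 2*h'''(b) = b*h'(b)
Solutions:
 h(b) = C1 + Integral(C2*airyai(2^(2/3)*b/2) + C3*airybi(2^(2/3)*b/2), b)


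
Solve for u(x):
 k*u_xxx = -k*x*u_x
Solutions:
 u(x) = C1 + Integral(C2*airyai(-x) + C3*airybi(-x), x)


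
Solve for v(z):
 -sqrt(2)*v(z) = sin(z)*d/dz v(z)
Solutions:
 v(z) = C1*(cos(z) + 1)^(sqrt(2)/2)/(cos(z) - 1)^(sqrt(2)/2)


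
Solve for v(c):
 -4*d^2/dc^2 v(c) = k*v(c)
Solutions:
 v(c) = C1*exp(-c*sqrt(-k)/2) + C2*exp(c*sqrt(-k)/2)


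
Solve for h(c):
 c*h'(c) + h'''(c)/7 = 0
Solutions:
 h(c) = C1 + Integral(C2*airyai(-7^(1/3)*c) + C3*airybi(-7^(1/3)*c), c)


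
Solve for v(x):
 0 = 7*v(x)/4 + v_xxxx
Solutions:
 v(x) = (C1*sin(7^(1/4)*x/2) + C2*cos(7^(1/4)*x/2))*exp(-7^(1/4)*x/2) + (C3*sin(7^(1/4)*x/2) + C4*cos(7^(1/4)*x/2))*exp(7^(1/4)*x/2)


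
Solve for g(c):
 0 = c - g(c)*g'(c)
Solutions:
 g(c) = -sqrt(C1 + c^2)
 g(c) = sqrt(C1 + c^2)


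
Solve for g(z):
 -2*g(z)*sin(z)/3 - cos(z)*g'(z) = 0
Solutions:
 g(z) = C1*cos(z)^(2/3)


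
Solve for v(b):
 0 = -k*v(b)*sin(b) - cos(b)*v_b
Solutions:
 v(b) = C1*exp(k*log(cos(b)))


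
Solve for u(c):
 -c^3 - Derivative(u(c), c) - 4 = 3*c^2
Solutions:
 u(c) = C1 - c^4/4 - c^3 - 4*c


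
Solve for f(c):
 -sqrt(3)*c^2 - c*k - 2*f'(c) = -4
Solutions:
 f(c) = C1 - sqrt(3)*c^3/6 - c^2*k/4 + 2*c


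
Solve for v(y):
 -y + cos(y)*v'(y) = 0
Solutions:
 v(y) = C1 + Integral(y/cos(y), y)


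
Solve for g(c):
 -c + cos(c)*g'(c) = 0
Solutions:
 g(c) = C1 + Integral(c/cos(c), c)


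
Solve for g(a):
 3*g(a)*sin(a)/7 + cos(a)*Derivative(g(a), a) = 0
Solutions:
 g(a) = C1*cos(a)^(3/7)


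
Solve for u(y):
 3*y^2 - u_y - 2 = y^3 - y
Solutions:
 u(y) = C1 - y^4/4 + y^3 + y^2/2 - 2*y


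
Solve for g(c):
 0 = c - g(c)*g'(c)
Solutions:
 g(c) = -sqrt(C1 + c^2)
 g(c) = sqrt(C1 + c^2)


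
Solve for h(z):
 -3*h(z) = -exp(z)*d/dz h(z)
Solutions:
 h(z) = C1*exp(-3*exp(-z))


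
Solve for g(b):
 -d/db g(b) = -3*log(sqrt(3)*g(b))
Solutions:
 -2*Integral(1/(2*log(_y) + log(3)), (_y, g(b)))/3 = C1 - b


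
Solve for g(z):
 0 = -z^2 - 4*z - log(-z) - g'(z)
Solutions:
 g(z) = C1 - z^3/3 - 2*z^2 - z*log(-z) + z


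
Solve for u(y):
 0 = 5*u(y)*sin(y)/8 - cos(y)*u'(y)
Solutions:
 u(y) = C1/cos(y)^(5/8)


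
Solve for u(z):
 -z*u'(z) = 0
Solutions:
 u(z) = C1


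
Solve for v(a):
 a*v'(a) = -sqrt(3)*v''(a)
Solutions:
 v(a) = C1 + C2*erf(sqrt(2)*3^(3/4)*a/6)


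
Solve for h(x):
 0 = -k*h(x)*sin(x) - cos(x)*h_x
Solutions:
 h(x) = C1*exp(k*log(cos(x)))


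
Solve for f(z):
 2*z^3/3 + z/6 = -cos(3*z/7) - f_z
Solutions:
 f(z) = C1 - z^4/6 - z^2/12 - 7*sin(3*z/7)/3


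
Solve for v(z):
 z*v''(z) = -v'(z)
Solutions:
 v(z) = C1 + C2*log(z)


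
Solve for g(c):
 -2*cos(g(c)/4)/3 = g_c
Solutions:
 2*c/3 - 2*log(sin(g(c)/4) - 1) + 2*log(sin(g(c)/4) + 1) = C1


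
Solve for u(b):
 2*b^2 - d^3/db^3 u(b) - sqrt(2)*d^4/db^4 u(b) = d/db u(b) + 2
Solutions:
 u(b) = C1 + C2*exp(b*(-2*sqrt(2) + (3*sqrt(174)/4 + 7*sqrt(2))^(-1/3) + 2*(3*sqrt(174)/4 + 7*sqrt(2))^(1/3))/12)*sin(sqrt(3)*b*(-2*(3*sqrt(174)/4 + 7*sqrt(2))^(1/3) + (3*sqrt(174)/4 + 7*sqrt(2))^(-1/3))/12) + C3*exp(b*(-2*sqrt(2) + (3*sqrt(174)/4 + 7*sqrt(2))^(-1/3) + 2*(3*sqrt(174)/4 + 7*sqrt(2))^(1/3))/12)*cos(sqrt(3)*b*(-2*(3*sqrt(174)/4 + 7*sqrt(2))^(1/3) + (3*sqrt(174)/4 + 7*sqrt(2))^(-1/3))/12) + C4*exp(-b*((3*sqrt(174)/4 + 7*sqrt(2))^(-1/3) + sqrt(2) + 2*(3*sqrt(174)/4 + 7*sqrt(2))^(1/3))/6) + 2*b^3/3 - 6*b


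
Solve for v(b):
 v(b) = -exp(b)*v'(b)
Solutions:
 v(b) = C1*exp(exp(-b))


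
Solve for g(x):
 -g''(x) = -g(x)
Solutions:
 g(x) = C1*exp(-x) + C2*exp(x)


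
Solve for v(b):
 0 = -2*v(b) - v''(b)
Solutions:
 v(b) = C1*sin(sqrt(2)*b) + C2*cos(sqrt(2)*b)


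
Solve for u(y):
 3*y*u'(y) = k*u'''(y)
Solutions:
 u(y) = C1 + Integral(C2*airyai(3^(1/3)*y*(1/k)^(1/3)) + C3*airybi(3^(1/3)*y*(1/k)^(1/3)), y)


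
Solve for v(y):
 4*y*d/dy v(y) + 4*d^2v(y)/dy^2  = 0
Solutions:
 v(y) = C1 + C2*erf(sqrt(2)*y/2)


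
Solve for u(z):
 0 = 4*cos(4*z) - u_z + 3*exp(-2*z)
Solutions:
 u(z) = C1 + sin(4*z) - 3*exp(-2*z)/2


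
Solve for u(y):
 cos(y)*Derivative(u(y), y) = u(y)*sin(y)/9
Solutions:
 u(y) = C1/cos(y)^(1/9)


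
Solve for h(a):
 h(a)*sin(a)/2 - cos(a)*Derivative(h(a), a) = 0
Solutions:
 h(a) = C1/sqrt(cos(a))


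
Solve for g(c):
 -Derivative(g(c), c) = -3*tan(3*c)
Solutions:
 g(c) = C1 - log(cos(3*c))


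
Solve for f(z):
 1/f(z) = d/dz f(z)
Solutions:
 f(z) = -sqrt(C1 + 2*z)
 f(z) = sqrt(C1 + 2*z)


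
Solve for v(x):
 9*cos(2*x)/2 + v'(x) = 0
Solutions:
 v(x) = C1 - 9*sin(2*x)/4


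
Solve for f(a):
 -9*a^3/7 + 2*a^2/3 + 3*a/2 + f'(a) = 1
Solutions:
 f(a) = C1 + 9*a^4/28 - 2*a^3/9 - 3*a^2/4 + a


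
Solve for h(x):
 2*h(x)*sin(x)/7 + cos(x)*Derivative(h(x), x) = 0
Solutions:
 h(x) = C1*cos(x)^(2/7)


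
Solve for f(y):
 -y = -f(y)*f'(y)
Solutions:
 f(y) = -sqrt(C1 + y^2)
 f(y) = sqrt(C1 + y^2)


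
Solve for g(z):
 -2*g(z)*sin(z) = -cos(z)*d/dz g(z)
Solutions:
 g(z) = C1/cos(z)^2


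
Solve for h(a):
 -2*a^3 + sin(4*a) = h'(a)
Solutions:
 h(a) = C1 - a^4/2 - cos(4*a)/4


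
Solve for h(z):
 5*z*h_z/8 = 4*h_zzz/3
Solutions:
 h(z) = C1 + Integral(C2*airyai(30^(1/3)*z/4) + C3*airybi(30^(1/3)*z/4), z)


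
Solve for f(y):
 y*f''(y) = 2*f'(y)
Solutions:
 f(y) = C1 + C2*y^3


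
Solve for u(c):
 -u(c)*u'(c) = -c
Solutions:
 u(c) = -sqrt(C1 + c^2)
 u(c) = sqrt(C1 + c^2)


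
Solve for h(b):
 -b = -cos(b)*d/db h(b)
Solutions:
 h(b) = C1 + Integral(b/cos(b), b)


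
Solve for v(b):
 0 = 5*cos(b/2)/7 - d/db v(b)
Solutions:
 v(b) = C1 + 10*sin(b/2)/7


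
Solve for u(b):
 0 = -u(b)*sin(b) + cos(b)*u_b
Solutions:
 u(b) = C1/cos(b)


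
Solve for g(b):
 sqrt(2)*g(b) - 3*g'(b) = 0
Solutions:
 g(b) = C1*exp(sqrt(2)*b/3)


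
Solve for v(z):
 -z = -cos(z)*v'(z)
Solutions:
 v(z) = C1 + Integral(z/cos(z), z)


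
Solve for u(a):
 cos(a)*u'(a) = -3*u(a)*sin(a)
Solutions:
 u(a) = C1*cos(a)^3


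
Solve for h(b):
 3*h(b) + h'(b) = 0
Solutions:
 h(b) = C1*exp(-3*b)


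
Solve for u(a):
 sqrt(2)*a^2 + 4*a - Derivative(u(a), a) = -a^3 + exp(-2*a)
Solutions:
 u(a) = C1 + a^4/4 + sqrt(2)*a^3/3 + 2*a^2 + exp(-2*a)/2


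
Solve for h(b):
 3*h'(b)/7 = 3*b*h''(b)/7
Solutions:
 h(b) = C1 + C2*b^2


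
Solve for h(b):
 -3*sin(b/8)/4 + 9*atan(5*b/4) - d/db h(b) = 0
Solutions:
 h(b) = C1 + 9*b*atan(5*b/4) - 18*log(25*b^2 + 16)/5 + 6*cos(b/8)


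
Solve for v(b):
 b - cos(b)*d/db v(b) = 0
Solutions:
 v(b) = C1 + Integral(b/cos(b), b)


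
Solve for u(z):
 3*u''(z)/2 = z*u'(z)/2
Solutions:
 u(z) = C1 + C2*erfi(sqrt(6)*z/6)


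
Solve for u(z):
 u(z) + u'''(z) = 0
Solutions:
 u(z) = C3*exp(-z) + (C1*sin(sqrt(3)*z/2) + C2*cos(sqrt(3)*z/2))*exp(z/2)


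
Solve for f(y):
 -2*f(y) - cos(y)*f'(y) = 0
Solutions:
 f(y) = C1*(sin(y) - 1)/(sin(y) + 1)


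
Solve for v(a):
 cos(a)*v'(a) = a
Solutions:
 v(a) = C1 + Integral(a/cos(a), a)


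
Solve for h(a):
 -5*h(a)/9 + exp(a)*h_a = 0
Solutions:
 h(a) = C1*exp(-5*exp(-a)/9)


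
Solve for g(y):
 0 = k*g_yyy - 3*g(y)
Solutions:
 g(y) = C1*exp(3^(1/3)*y*(1/k)^(1/3)) + C2*exp(y*(-3^(1/3) + 3^(5/6)*I)*(1/k)^(1/3)/2) + C3*exp(-y*(3^(1/3) + 3^(5/6)*I)*(1/k)^(1/3)/2)


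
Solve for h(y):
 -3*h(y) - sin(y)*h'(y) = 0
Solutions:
 h(y) = C1*(cos(y) + 1)^(3/2)/(cos(y) - 1)^(3/2)


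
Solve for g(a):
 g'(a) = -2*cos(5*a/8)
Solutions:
 g(a) = C1 - 16*sin(5*a/8)/5


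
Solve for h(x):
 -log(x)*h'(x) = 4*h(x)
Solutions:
 h(x) = C1*exp(-4*li(x))


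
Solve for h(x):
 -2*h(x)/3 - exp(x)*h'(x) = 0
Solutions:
 h(x) = C1*exp(2*exp(-x)/3)


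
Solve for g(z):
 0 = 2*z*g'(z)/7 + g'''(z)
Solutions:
 g(z) = C1 + Integral(C2*airyai(-2^(1/3)*7^(2/3)*z/7) + C3*airybi(-2^(1/3)*7^(2/3)*z/7), z)


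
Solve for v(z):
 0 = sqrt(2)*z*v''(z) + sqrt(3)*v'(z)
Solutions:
 v(z) = C1 + C2*z^(1 - sqrt(6)/2)


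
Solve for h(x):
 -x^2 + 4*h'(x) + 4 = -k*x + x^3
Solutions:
 h(x) = C1 - k*x^2/8 + x^4/16 + x^3/12 - x


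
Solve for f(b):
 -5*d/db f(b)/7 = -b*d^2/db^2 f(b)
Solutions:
 f(b) = C1 + C2*b^(12/7)


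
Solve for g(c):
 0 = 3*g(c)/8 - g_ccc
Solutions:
 g(c) = C3*exp(3^(1/3)*c/2) + (C1*sin(3^(5/6)*c/4) + C2*cos(3^(5/6)*c/4))*exp(-3^(1/3)*c/4)


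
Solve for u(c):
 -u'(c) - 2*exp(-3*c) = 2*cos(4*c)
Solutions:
 u(c) = C1 - sin(4*c)/2 + 2*exp(-3*c)/3


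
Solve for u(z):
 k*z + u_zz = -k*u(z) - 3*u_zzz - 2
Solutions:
 u(z) = C1*exp(-z*(2^(2/3)*(243*k + sqrt((243*k + 2)^2 - 4) + 2)^(1/3) + 2 + 2*2^(1/3)/(243*k + sqrt((243*k + 2)^2 - 4) + 2)^(1/3))/18) + C2*exp(z*(2^(2/3)*(243*k + sqrt((243*k + 2)^2 - 4) + 2)^(1/3) - 2^(2/3)*sqrt(3)*I*(243*k + sqrt((243*k + 2)^2 - 4) + 2)^(1/3) - 4 - 8*2^(1/3)/((-1 + sqrt(3)*I)*(243*k + sqrt((243*k + 2)^2 - 4) + 2)^(1/3)))/36) + C3*exp(z*(2^(2/3)*(243*k + sqrt((243*k + 2)^2 - 4) + 2)^(1/3) + 2^(2/3)*sqrt(3)*I*(243*k + sqrt((243*k + 2)^2 - 4) + 2)^(1/3) - 4 + 8*2^(1/3)/((1 + sqrt(3)*I)*(243*k + sqrt((243*k + 2)^2 - 4) + 2)^(1/3)))/36) - z - 2/k


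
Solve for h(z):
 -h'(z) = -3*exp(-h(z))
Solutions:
 h(z) = log(C1 + 3*z)


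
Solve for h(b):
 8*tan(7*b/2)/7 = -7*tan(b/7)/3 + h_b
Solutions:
 h(b) = C1 - 49*log(cos(b/7))/3 - 16*log(cos(7*b/2))/49


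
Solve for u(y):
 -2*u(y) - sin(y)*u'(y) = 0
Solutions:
 u(y) = C1*(cos(y) + 1)/(cos(y) - 1)


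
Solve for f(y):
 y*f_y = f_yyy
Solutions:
 f(y) = C1 + Integral(C2*airyai(y) + C3*airybi(y), y)


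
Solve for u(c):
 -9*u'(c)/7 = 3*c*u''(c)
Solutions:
 u(c) = C1 + C2*c^(4/7)


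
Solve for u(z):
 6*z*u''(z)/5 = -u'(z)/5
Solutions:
 u(z) = C1 + C2*z^(5/6)


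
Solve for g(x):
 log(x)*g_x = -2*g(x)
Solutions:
 g(x) = C1*exp(-2*li(x))


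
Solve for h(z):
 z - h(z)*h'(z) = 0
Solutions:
 h(z) = -sqrt(C1 + z^2)
 h(z) = sqrt(C1 + z^2)


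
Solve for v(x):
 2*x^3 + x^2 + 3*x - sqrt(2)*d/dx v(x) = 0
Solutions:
 v(x) = C1 + sqrt(2)*x^4/4 + sqrt(2)*x^3/6 + 3*sqrt(2)*x^2/4


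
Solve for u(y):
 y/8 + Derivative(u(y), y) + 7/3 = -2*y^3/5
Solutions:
 u(y) = C1 - y^4/10 - y^2/16 - 7*y/3


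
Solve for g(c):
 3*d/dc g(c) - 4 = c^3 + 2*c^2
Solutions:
 g(c) = C1 + c^4/12 + 2*c^3/9 + 4*c/3


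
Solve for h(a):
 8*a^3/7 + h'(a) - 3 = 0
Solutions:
 h(a) = C1 - 2*a^4/7 + 3*a


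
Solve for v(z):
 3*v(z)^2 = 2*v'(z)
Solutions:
 v(z) = -2/(C1 + 3*z)


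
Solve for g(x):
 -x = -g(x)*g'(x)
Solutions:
 g(x) = -sqrt(C1 + x^2)
 g(x) = sqrt(C1 + x^2)


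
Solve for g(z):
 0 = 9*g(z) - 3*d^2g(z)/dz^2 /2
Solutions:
 g(z) = C1*exp(-sqrt(6)*z) + C2*exp(sqrt(6)*z)


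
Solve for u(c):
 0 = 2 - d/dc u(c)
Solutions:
 u(c) = C1 + 2*c


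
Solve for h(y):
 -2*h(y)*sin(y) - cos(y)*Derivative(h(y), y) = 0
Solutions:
 h(y) = C1*cos(y)^2


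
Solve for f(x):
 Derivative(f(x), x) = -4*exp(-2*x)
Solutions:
 f(x) = C1 + 2*exp(-2*x)


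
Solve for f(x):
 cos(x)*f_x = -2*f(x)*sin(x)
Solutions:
 f(x) = C1*cos(x)^2


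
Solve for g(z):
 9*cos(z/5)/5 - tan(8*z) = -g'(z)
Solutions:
 g(z) = C1 - log(cos(8*z))/8 - 9*sin(z/5)


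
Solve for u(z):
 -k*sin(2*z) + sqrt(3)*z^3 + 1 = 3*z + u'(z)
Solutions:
 u(z) = C1 + k*cos(2*z)/2 + sqrt(3)*z^4/4 - 3*z^2/2 + z


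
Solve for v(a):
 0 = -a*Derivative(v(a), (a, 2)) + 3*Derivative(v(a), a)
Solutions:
 v(a) = C1 + C2*a^4


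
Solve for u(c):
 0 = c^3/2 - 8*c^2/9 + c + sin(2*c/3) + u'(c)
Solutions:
 u(c) = C1 - c^4/8 + 8*c^3/27 - c^2/2 + 3*cos(2*c/3)/2


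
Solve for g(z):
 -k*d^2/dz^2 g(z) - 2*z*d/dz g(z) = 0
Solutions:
 g(z) = C1 + C2*sqrt(k)*erf(z*sqrt(1/k))


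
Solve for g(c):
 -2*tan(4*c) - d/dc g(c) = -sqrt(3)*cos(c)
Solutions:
 g(c) = C1 + log(cos(4*c))/2 + sqrt(3)*sin(c)


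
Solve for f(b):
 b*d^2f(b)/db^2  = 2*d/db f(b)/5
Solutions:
 f(b) = C1 + C2*b^(7/5)


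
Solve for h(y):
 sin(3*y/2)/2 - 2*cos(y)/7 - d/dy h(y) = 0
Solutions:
 h(y) = C1 - 2*sin(y)/7 - cos(3*y/2)/3


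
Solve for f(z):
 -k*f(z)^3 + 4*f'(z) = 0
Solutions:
 f(z) = -sqrt(2)*sqrt(-1/(C1 + k*z))
 f(z) = sqrt(2)*sqrt(-1/(C1 + k*z))


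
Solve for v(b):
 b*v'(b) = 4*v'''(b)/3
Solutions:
 v(b) = C1 + Integral(C2*airyai(6^(1/3)*b/2) + C3*airybi(6^(1/3)*b/2), b)


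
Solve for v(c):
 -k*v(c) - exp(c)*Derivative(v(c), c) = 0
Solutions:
 v(c) = C1*exp(k*exp(-c))


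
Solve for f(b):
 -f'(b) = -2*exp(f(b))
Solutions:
 f(b) = log(-1/(C1 + 2*b))


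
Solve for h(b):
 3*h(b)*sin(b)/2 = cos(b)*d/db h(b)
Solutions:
 h(b) = C1/cos(b)^(3/2)


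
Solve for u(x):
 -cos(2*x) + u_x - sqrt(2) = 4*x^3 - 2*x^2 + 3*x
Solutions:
 u(x) = C1 + x^4 - 2*x^3/3 + 3*x^2/2 + sqrt(2)*x + sin(2*x)/2


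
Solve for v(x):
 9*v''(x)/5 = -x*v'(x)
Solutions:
 v(x) = C1 + C2*erf(sqrt(10)*x/6)


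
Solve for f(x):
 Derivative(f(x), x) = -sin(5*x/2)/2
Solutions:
 f(x) = C1 + cos(5*x/2)/5


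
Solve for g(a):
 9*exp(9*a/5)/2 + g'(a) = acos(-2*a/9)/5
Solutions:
 g(a) = C1 + a*acos(-2*a/9)/5 + sqrt(81 - 4*a^2)/10 - 5*exp(9*a/5)/2


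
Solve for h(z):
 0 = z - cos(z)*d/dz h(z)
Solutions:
 h(z) = C1 + Integral(z/cos(z), z)


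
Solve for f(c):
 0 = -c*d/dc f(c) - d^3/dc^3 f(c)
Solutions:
 f(c) = C1 + Integral(C2*airyai(-c) + C3*airybi(-c), c)


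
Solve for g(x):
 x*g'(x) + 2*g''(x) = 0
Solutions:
 g(x) = C1 + C2*erf(x/2)


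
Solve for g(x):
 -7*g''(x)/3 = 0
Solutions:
 g(x) = C1 + C2*x


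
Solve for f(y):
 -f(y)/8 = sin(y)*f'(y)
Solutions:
 f(y) = C1*(cos(y) + 1)^(1/16)/(cos(y) - 1)^(1/16)


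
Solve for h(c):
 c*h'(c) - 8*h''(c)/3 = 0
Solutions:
 h(c) = C1 + C2*erfi(sqrt(3)*c/4)


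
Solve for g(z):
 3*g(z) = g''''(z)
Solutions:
 g(z) = C1*exp(-3^(1/4)*z) + C2*exp(3^(1/4)*z) + C3*sin(3^(1/4)*z) + C4*cos(3^(1/4)*z)


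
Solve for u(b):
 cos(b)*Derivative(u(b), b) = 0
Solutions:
 u(b) = C1


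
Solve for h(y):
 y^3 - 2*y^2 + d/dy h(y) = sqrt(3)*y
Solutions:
 h(y) = C1 - y^4/4 + 2*y^3/3 + sqrt(3)*y^2/2


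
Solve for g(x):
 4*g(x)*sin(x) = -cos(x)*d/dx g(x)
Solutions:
 g(x) = C1*cos(x)^4
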